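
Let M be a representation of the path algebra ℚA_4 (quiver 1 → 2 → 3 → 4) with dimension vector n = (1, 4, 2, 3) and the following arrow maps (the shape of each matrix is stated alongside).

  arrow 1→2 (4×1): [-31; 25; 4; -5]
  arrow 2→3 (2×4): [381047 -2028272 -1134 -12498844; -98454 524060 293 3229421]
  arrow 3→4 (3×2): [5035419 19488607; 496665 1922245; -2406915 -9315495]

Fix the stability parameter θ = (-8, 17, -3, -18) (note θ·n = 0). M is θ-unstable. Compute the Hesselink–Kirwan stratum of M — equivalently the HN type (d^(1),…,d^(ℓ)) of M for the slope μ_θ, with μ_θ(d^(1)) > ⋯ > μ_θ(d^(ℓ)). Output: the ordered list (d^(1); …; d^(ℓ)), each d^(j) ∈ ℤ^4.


Barcode: M ≅ I[1,3], I[2,2]^2, I[2,4], I[4,4]^2. HN layers by μ_θ (5 steps, strictly decreasing):
  μ^(1)=17; μ^(2)=7; μ^(3)=-4/3; μ^(4)=-8; μ^(5)=-18

((0, 2, 0, 0); (0, 1, 1, 0); (0, 1, 1, 1); (1, 0, 0, 0); (0, 0, 0, 2))


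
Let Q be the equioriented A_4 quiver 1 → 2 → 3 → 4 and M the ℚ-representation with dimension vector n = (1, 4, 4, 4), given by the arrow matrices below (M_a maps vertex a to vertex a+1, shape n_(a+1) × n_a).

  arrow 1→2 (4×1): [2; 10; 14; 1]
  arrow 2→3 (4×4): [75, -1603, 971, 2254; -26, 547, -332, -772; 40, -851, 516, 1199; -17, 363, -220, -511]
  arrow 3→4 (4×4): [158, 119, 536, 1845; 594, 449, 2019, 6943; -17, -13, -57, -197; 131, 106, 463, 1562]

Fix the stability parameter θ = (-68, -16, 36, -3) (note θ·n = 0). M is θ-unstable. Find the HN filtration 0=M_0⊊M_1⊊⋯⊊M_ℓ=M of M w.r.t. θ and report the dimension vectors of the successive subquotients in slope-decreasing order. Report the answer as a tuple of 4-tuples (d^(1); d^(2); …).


Via rank(M_{q-1}∘⋯∘M_p): M ≅ I[1,4], I[2,4]^3.
μ_θ-semistable layers: μ^(1)=33/2; μ^(2)=-16; μ^(3)=-68

((0, 0, 4, 4); (0, 4, 0, 0); (1, 0, 0, 0))


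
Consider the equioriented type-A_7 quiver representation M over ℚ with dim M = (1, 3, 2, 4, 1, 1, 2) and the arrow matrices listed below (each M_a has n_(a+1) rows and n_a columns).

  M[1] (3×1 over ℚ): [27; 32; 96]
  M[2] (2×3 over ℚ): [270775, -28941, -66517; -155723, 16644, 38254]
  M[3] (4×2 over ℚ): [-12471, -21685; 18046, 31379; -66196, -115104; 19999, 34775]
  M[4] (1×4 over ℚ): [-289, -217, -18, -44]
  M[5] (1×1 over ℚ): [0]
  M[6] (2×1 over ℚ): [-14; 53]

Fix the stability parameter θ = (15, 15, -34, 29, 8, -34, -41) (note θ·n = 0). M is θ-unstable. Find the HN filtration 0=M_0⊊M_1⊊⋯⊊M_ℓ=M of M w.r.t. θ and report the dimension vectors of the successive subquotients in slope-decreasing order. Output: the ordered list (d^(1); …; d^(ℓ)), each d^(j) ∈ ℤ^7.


Via rank(M_{q-1}∘⋯∘M_p): M ≅ I[1,5], I[2,2], I[2,4], I[4,4]^2, I[6,7], I[7,7].
μ_θ-semistable layers: μ^(1)=29; μ^(2)=37/2; μ^(3)=15; μ^(4)=-4/3; μ^(5)=-19/2; μ^(6)=-75/2; μ^(7)=-41

((0, 0, 0, 3, 0, 0, 0); (0, 0, 0, 1, 1, 0, 0); (0, 1, 0, 0, 0, 0, 0); (1, 1, 1, 0, 0, 0, 0); (0, 1, 1, 0, 0, 0, 0); (0, 0, 0, 0, 0, 1, 1); (0, 0, 0, 0, 0, 0, 1))


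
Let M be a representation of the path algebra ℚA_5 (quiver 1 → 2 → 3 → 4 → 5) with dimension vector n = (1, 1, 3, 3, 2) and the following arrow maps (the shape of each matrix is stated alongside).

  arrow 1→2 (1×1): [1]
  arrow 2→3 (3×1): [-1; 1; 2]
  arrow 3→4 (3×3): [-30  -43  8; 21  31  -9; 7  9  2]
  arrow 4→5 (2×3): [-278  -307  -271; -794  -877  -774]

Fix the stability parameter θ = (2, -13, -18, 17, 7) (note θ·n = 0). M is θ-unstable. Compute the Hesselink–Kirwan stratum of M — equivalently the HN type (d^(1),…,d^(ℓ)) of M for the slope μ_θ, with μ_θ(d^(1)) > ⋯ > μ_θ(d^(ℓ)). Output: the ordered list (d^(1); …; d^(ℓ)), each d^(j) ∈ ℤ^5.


Via rank(M_{q-1}∘⋯∘M_p): M ≅ I[1,5], I[3,4], I[3,5].
μ_θ-semistable layers: μ^(1)=17; μ^(2)=12; μ^(3)=-29/3; μ^(4)=-18

((0, 0, 0, 1, 0); (0, 0, 0, 2, 2); (1, 1, 1, 0, 0); (0, 0, 2, 0, 0))


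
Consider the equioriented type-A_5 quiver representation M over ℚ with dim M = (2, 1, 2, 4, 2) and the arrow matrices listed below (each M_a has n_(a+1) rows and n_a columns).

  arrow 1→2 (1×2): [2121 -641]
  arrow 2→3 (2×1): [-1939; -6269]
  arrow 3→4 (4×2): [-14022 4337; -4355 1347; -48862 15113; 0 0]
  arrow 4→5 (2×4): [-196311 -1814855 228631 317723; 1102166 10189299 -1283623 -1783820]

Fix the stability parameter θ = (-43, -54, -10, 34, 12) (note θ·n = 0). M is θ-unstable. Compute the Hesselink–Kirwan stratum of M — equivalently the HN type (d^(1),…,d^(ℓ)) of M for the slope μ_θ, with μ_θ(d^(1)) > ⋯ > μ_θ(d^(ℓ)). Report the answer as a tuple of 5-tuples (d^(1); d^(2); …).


Interval decomposition of M: I[1,1], I[1,5], I[3,5], I[4,4]^2.
HN type (ℓ=5): μ^(1)=34; μ^(2)=23; μ^(3)=-10; μ^(4)=-43; μ^(5)=-97/2

((0, 0, 0, 2, 0); (0, 0, 0, 2, 2); (0, 0, 2, 0, 0); (1, 0, 0, 0, 0); (1, 1, 0, 0, 0))


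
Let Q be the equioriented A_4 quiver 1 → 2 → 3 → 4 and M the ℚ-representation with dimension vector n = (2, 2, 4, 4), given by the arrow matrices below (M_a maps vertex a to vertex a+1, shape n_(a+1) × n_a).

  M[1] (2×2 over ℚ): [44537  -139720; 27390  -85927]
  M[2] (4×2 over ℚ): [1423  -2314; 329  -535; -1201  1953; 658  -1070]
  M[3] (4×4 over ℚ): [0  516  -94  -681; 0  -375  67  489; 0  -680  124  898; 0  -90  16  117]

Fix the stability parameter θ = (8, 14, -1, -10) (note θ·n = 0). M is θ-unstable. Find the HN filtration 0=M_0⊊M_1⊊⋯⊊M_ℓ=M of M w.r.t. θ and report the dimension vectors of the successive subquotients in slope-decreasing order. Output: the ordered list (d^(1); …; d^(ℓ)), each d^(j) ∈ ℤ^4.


Interval decomposition of M: I[1,3], I[1,4], I[3,3], I[3,4], I[4,4]^2.
HN type (ℓ=5): μ^(1)=7; μ^(2)=11/4; μ^(3)=-1; μ^(4)=-11/2; μ^(5)=-10

((1, 1, 1, 0); (1, 1, 1, 1); (0, 0, 1, 0); (0, 0, 1, 1); (0, 0, 0, 2))


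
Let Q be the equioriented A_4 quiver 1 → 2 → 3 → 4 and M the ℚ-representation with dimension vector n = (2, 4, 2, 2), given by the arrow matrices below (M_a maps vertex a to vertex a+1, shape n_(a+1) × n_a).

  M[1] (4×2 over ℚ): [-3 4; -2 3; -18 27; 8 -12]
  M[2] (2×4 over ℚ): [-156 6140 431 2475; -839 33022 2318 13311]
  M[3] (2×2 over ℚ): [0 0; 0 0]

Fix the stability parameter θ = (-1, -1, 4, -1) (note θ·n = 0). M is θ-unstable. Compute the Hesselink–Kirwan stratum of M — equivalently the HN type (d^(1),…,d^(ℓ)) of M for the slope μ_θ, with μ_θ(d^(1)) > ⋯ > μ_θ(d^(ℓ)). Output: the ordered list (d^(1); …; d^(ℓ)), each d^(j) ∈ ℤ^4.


Barcode: M ≅ I[1,3]^2, I[2,2]^2, I[4,4]^2. HN layers by μ_θ (2 steps, strictly decreasing):
  μ^(1)=4; μ^(2)=-1

((0, 0, 2, 0); (2, 4, 0, 2))


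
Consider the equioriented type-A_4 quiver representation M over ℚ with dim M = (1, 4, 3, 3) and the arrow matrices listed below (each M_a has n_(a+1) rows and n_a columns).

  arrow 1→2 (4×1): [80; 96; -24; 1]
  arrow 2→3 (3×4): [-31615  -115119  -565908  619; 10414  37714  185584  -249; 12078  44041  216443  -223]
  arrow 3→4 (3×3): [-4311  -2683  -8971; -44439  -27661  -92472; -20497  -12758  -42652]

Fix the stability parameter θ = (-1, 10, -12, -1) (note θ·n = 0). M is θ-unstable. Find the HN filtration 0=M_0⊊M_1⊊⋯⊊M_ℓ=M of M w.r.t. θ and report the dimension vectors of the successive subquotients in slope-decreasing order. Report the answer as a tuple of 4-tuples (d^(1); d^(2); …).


Interval decomposition of M: I[1,4], I[2,2], I[2,4]^2.
HN type (ℓ=2): μ^(1)=10; μ^(2)=-1

((0, 1, 0, 0); (1, 3, 3, 3))


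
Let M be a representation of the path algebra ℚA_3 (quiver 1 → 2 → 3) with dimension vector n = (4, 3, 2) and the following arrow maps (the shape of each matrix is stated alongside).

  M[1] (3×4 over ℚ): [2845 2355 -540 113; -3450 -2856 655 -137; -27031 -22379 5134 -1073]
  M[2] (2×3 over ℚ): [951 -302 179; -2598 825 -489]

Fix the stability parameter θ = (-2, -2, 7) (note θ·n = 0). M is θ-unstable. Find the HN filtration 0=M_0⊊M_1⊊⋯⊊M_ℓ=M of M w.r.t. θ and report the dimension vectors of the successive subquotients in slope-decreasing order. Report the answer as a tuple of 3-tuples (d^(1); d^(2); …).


Barcode: M ≅ I[1,1], I[1,2], I[1,3]^2. HN layers by μ_θ (2 steps, strictly decreasing):
  μ^(1)=7; μ^(2)=-2

((0, 0, 2); (4, 3, 0))


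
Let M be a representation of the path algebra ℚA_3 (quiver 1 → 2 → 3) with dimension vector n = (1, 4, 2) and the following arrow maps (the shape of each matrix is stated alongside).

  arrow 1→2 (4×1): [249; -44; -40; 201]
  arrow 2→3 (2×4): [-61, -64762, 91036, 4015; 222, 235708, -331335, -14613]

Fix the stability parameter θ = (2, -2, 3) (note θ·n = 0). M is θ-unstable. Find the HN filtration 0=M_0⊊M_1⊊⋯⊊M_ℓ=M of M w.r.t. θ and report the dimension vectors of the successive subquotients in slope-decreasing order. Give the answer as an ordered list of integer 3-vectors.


Via rank(M_{q-1}∘⋯∘M_p): M ≅ I[1,3], I[2,2]^2, I[2,3].
μ_θ-semistable layers: μ^(1)=3; μ^(2)=0; μ^(3)=-2

((0, 0, 2); (1, 1, 0); (0, 3, 0))


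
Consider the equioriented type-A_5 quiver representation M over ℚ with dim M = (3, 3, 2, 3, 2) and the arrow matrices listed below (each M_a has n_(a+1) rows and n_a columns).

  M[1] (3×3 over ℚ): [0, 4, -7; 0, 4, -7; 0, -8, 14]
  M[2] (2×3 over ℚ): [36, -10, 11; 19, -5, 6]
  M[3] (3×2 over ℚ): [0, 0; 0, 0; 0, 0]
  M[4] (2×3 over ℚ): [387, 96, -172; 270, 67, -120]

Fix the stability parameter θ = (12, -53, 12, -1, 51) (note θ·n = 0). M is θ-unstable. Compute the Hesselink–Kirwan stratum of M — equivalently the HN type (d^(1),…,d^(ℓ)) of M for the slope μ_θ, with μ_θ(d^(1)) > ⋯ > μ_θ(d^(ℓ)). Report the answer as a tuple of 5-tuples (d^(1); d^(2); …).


Via rank(M_{q-1}∘⋯∘M_p): M ≅ I[1,1]^2, I[1,3], I[2,2], I[2,3], I[4,4], I[4,5]^2.
μ_θ-semistable layers: μ^(1)=51; μ^(2)=12; μ^(3)=-1; μ^(4)=-41/2; μ^(5)=-53

((0, 0, 0, 0, 2); (2, 0, 2, 0, 0); (0, 0, 0, 3, 0); (1, 1, 0, 0, 0); (0, 2, 0, 0, 0))


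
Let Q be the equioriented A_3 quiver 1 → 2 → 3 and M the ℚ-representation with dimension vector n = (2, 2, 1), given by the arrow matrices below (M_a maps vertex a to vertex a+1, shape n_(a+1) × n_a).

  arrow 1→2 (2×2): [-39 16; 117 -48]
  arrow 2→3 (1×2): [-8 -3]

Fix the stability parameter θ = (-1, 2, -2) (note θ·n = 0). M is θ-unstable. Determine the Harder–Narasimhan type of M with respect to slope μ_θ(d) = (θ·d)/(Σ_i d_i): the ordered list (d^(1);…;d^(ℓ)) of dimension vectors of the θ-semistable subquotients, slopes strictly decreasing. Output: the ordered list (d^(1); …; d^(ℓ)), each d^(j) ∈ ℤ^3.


Interval decomposition of M: I[1,1], I[1,3], I[2,2].
HN type (ℓ=3): μ^(1)=2; μ^(2)=0; μ^(3)=-1

((0, 1, 0); (0, 1, 1); (2, 0, 0))


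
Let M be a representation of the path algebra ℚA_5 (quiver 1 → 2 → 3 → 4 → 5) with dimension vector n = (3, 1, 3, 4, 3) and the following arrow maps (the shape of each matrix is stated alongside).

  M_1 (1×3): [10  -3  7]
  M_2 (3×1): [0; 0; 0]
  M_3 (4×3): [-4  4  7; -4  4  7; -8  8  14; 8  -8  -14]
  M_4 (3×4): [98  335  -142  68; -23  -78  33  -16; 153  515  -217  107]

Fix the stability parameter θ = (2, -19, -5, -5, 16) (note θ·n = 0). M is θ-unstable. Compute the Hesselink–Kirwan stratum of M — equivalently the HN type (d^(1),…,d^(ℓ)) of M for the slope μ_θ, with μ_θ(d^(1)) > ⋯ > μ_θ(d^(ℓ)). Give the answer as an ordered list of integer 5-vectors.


Interval decomposition of M: I[1,1]^2, I[1,2], I[3,3]^2, I[3,5], I[4,4], I[4,5]^2.
HN type (ℓ=4): μ^(1)=16; μ^(2)=2; μ^(3)=-5; μ^(4)=-17/2

((0, 0, 0, 0, 3); (2, 0, 0, 0, 0); (0, 0, 3, 4, 0); (1, 1, 0, 0, 0))


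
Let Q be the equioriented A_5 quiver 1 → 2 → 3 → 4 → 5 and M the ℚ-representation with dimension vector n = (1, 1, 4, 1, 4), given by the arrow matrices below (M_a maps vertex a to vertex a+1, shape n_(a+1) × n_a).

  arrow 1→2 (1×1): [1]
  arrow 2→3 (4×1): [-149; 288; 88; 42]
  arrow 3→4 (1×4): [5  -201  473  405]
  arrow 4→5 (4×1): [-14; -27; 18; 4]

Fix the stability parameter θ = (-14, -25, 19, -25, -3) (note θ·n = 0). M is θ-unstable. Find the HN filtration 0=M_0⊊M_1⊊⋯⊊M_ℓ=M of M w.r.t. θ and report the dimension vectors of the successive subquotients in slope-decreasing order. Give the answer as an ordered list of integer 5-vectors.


Interval decomposition of M: I[1,5], I[3,3]^3, I[5,5]^3.
HN type (ℓ=3): μ^(1)=19; μ^(2)=-3; μ^(3)=-39/2

((0, 0, 3, 0, 0); (0, 0, 1, 1, 4); (1, 1, 0, 0, 0))


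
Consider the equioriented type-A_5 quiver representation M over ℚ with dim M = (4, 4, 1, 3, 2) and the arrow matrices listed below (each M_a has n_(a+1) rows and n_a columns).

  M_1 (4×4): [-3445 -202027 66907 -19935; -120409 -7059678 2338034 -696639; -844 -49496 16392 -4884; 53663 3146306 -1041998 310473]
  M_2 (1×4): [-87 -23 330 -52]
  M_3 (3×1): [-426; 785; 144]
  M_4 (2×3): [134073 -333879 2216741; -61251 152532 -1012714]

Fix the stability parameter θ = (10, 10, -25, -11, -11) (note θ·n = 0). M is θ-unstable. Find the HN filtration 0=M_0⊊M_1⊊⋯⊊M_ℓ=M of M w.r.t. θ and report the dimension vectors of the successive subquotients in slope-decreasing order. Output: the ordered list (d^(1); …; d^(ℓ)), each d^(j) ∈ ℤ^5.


Interval decomposition of M: I[1,1]^2, I[1,2], I[1,5], I[2,2]^2, I[4,4], I[4,5].
HN type (ℓ=3): μ^(1)=10; μ^(2)=-27/5; μ^(3)=-11

((3, 3, 0, 0, 0); (1, 1, 1, 1, 1); (0, 0, 0, 2, 1))


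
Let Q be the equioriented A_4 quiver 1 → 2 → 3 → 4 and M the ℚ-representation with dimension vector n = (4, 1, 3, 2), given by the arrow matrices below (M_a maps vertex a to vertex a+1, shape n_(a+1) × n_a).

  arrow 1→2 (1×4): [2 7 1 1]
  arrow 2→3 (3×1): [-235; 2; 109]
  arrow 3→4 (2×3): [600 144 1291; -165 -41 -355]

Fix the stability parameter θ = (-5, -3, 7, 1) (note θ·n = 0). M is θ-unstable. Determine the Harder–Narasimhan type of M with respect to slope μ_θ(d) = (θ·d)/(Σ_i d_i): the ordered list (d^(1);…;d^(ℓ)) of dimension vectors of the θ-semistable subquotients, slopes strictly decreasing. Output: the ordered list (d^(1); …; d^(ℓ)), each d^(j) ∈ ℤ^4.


Interval decomposition of M: I[1,1]^3, I[1,4], I[3,3], I[3,4].
HN type (ℓ=4): μ^(1)=7; μ^(2)=4; μ^(3)=-3; μ^(4)=-5

((0, 0, 1, 0); (0, 0, 2, 2); (0, 1, 0, 0); (4, 0, 0, 0))


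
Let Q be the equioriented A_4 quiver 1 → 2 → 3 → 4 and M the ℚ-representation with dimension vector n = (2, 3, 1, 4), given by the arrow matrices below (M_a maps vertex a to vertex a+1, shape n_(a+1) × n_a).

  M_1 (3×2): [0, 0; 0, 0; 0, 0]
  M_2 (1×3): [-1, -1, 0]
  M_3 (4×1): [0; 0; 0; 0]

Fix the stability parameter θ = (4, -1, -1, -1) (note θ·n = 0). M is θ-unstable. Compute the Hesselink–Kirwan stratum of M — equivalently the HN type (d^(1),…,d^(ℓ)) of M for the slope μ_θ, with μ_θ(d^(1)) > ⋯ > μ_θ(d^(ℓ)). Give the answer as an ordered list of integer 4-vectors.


Via rank(M_{q-1}∘⋯∘M_p): M ≅ I[1,1]^2, I[2,2]^2, I[2,3], I[4,4]^4.
μ_θ-semistable layers: μ^(1)=4; μ^(2)=-1

((2, 0, 0, 0); (0, 3, 1, 4))


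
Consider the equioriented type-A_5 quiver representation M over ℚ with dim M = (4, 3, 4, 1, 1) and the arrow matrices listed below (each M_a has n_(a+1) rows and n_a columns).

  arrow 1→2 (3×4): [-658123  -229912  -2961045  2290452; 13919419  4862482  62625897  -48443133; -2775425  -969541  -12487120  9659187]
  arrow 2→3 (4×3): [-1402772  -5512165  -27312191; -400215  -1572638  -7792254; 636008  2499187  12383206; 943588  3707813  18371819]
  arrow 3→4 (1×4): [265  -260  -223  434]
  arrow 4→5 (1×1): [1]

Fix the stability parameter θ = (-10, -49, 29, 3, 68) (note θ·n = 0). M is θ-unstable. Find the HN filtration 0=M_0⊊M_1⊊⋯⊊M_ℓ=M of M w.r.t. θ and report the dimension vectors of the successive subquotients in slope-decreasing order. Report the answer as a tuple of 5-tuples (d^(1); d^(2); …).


Via rank(M_{q-1}∘⋯∘M_p): M ≅ I[1,1], I[1,3]^2, I[1,5], I[3,3].
μ_θ-semistable layers: μ^(1)=68; μ^(2)=29; μ^(3)=16; μ^(4)=-10; μ^(5)=-59/2

((0, 0, 0, 0, 1); (0, 0, 3, 0, 0); (0, 0, 1, 1, 0); (1, 0, 0, 0, 0); (3, 3, 0, 0, 0))


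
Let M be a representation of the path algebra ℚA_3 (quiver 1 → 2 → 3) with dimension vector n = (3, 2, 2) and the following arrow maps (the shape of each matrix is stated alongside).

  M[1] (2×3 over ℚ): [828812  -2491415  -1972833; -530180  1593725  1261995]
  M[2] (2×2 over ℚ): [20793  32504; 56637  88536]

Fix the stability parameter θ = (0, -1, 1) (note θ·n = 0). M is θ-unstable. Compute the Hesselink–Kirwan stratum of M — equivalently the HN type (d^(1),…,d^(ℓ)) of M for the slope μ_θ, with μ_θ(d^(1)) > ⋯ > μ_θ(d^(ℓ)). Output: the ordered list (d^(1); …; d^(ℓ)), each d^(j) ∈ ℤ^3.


Interval decomposition of M: I[1,1]^2, I[1,3], I[2,2], I[3,3].
HN type (ℓ=4): μ^(1)=1; μ^(2)=0; μ^(3)=-1/2; μ^(4)=-1

((0, 0, 2); (2, 0, 0); (1, 1, 0); (0, 1, 0))


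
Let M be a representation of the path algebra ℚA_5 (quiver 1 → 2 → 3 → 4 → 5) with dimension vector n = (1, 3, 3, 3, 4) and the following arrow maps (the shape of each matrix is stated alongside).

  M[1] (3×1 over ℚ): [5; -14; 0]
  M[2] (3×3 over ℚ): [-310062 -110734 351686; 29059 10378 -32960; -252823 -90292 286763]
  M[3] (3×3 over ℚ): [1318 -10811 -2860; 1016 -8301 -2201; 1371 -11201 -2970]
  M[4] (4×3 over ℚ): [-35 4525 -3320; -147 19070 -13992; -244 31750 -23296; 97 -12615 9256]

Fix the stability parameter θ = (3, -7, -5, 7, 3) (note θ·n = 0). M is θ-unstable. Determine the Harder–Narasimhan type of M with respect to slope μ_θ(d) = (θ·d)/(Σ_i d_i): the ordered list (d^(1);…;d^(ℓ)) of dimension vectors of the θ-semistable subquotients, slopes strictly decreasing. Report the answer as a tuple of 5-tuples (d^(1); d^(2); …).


Via rank(M_{q-1}∘⋯∘M_p): M ≅ I[1,5], I[2,4], I[2,5], I[5,5]^2.
μ_θ-semistable layers: μ^(1)=7; μ^(2)=5; μ^(3)=3; μ^(4)=-3; μ^(5)=-5; μ^(6)=-7

((0, 0, 0, 1, 0); (0, 0, 0, 2, 2); (0, 0, 0, 0, 2); (1, 1, 1, 0, 0); (0, 0, 2, 0, 0); (0, 2, 0, 0, 0))


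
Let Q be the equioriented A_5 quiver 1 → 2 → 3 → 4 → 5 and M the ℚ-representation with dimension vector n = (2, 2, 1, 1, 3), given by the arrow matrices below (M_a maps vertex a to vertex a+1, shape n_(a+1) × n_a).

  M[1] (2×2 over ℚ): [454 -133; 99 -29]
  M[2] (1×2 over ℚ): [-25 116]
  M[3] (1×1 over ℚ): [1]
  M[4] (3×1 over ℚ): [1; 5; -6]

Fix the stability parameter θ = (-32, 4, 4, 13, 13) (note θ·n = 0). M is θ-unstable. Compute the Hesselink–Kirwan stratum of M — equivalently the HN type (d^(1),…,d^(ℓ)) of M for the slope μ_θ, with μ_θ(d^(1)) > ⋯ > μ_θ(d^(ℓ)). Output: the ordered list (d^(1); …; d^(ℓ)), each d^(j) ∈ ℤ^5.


Interval decomposition of M: I[1,2], I[1,5], I[5,5]^2.
HN type (ℓ=3): μ^(1)=13; μ^(2)=4; μ^(3)=-32

((0, 0, 0, 1, 3); (0, 2, 1, 0, 0); (2, 0, 0, 0, 0))


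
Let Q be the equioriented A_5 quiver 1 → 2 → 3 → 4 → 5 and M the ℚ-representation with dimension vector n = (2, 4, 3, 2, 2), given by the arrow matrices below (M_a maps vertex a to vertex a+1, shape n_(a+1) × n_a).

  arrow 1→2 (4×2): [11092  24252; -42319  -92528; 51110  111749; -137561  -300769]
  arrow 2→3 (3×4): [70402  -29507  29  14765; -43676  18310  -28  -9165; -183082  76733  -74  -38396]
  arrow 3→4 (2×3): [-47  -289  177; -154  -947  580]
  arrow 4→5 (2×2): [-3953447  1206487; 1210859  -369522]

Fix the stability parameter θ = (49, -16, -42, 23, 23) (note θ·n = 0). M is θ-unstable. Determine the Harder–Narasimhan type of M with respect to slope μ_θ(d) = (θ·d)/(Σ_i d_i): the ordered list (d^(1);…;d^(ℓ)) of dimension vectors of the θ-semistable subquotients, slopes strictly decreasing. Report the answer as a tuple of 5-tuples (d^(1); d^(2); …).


Interval decomposition of M: I[1,5]^2, I[2,2], I[2,3].
HN type (ℓ=4): μ^(1)=23; μ^(2)=-3; μ^(3)=-16; μ^(4)=-29

((0, 0, 0, 2, 2); (2, 2, 2, 0, 0); (0, 1, 0, 0, 0); (0, 1, 1, 0, 0))


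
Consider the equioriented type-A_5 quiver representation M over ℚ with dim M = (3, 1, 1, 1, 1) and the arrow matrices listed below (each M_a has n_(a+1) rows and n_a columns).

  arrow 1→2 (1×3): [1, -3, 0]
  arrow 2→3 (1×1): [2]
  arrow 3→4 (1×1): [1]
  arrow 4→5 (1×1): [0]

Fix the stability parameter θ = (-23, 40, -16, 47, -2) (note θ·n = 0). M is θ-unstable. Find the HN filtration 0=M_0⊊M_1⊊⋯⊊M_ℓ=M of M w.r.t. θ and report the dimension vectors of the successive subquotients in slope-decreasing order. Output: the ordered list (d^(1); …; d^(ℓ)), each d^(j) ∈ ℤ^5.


Interval decomposition of M: I[1,1]^2, I[1,4], I[5,5].
HN type (ℓ=4): μ^(1)=47; μ^(2)=12; μ^(3)=-2; μ^(4)=-23

((0, 0, 0, 1, 0); (0, 1, 1, 0, 0); (0, 0, 0, 0, 1); (3, 0, 0, 0, 0))


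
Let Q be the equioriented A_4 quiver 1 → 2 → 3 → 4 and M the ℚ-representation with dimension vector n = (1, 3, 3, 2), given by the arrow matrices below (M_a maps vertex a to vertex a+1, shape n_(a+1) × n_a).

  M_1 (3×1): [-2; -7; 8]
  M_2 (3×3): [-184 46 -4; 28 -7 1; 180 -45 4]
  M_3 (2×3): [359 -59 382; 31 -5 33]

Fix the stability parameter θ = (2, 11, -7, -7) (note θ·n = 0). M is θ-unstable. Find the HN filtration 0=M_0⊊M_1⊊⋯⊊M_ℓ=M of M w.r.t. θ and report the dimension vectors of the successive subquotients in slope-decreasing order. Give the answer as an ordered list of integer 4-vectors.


Interval decomposition of M: I[1,4], I[2,2], I[2,4], I[3,3].
HN type (ℓ=4): μ^(1)=11; μ^(2)=-1/4; μ^(3)=-1; μ^(4)=-7

((0, 1, 0, 0); (1, 1, 1, 1); (0, 1, 1, 1); (0, 0, 1, 0))


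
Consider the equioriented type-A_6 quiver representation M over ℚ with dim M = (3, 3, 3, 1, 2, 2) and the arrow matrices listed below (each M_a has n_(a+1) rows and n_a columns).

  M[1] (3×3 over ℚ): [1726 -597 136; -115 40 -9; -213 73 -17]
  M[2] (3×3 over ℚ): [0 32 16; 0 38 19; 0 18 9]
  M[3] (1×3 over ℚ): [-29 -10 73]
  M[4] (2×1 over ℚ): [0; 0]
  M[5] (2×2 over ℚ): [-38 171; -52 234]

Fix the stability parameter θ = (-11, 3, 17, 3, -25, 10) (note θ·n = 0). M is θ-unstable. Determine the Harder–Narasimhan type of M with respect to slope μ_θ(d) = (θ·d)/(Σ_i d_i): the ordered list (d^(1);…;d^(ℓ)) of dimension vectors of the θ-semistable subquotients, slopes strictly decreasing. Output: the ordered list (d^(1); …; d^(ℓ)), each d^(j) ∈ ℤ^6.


Barcode: M ≅ I[1,2]^2, I[1,4], I[3,3]^2, I[5,5], I[5,6], I[6,6]. HN layers by μ_θ (5 steps, strictly decreasing):
  μ^(1)=17; μ^(2)=10; μ^(3)=3; μ^(4)=-11; μ^(5)=-25

((0, 0, 2, 0, 0, 0); (0, 0, 1, 1, 0, 2); (0, 3, 0, 0, 0, 0); (3, 0, 0, 0, 0, 0); (0, 0, 0, 0, 2, 0))


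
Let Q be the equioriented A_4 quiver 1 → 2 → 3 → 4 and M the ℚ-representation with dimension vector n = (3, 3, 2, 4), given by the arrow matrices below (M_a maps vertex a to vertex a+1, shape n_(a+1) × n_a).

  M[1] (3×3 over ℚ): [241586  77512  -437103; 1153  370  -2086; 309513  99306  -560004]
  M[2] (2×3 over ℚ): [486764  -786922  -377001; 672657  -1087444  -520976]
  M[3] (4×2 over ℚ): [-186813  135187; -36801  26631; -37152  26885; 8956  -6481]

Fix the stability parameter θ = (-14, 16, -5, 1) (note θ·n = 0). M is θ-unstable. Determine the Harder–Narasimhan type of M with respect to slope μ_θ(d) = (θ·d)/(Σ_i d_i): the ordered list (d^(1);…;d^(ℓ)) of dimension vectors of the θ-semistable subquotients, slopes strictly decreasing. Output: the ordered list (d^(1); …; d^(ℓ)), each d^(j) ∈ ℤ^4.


Via rank(M_{q-1}∘⋯∘M_p): M ≅ I[1,1], I[1,4]^2, I[2,2], I[4,4]^2.
μ_θ-semistable layers: μ^(1)=16; μ^(2)=4; μ^(3)=1; μ^(4)=-14

((0, 1, 0, 0); (0, 2, 2, 2); (0, 0, 0, 2); (3, 0, 0, 0))


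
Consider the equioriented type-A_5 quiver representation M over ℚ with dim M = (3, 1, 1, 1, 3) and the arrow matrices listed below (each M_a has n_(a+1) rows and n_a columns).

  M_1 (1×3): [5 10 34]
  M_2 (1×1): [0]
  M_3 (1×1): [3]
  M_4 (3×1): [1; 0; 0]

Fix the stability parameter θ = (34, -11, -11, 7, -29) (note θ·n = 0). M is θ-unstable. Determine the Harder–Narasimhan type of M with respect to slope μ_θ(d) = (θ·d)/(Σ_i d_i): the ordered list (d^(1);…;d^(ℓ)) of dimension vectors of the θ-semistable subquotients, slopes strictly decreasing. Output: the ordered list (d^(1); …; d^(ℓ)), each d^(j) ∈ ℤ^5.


Interval decomposition of M: I[1,1]^2, I[1,2], I[3,5], I[5,5]^2.
HN type (ℓ=4): μ^(1)=34; μ^(2)=23/2; μ^(3)=-11; μ^(4)=-29

((2, 0, 0, 0, 0); (1, 1, 0, 0, 0); (0, 0, 1, 1, 1); (0, 0, 0, 0, 2))


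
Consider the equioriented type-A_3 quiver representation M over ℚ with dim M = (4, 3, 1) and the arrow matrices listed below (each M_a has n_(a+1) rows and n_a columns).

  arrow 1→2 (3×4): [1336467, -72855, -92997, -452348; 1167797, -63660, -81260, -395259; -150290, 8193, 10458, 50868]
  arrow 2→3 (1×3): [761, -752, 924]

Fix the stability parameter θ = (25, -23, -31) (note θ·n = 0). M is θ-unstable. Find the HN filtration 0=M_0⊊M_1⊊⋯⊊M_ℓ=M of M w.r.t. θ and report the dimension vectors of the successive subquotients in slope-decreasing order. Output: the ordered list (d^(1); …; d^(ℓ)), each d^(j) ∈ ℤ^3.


Barcode: M ≅ I[1,1], I[1,2]^2, I[1,3]. HN layers by μ_θ (3 steps, strictly decreasing):
  μ^(1)=25; μ^(2)=1; μ^(3)=-29/3

((1, 0, 0); (2, 2, 0); (1, 1, 1))


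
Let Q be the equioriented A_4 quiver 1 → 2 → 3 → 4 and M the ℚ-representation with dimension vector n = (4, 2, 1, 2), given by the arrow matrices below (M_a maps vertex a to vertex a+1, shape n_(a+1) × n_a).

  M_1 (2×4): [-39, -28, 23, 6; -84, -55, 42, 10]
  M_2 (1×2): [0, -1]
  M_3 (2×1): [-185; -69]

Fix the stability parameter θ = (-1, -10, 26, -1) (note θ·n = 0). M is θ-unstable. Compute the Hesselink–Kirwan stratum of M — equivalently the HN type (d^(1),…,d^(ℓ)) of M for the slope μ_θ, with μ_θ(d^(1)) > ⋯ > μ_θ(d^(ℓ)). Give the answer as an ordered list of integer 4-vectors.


Barcode: M ≅ I[1,1]^2, I[1,2], I[1,4], I[4,4]. HN layers by μ_θ (3 steps, strictly decreasing):
  μ^(1)=25/2; μ^(2)=-1; μ^(3)=-11/2

((0, 0, 1, 1); (2, 0, 0, 1); (2, 2, 0, 0))


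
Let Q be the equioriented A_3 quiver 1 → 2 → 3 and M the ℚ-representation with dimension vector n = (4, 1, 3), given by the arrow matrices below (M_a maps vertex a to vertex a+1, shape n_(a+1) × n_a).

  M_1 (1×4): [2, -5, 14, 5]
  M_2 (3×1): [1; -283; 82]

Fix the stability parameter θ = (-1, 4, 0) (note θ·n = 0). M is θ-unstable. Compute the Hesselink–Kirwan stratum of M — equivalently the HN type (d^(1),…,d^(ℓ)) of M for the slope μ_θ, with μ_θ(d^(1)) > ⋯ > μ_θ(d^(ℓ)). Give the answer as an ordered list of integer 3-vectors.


Via rank(M_{q-1}∘⋯∘M_p): M ≅ I[1,1]^3, I[1,3], I[3,3]^2.
μ_θ-semistable layers: μ^(1)=2; μ^(2)=0; μ^(3)=-1

((0, 1, 1); (0, 0, 2); (4, 0, 0))


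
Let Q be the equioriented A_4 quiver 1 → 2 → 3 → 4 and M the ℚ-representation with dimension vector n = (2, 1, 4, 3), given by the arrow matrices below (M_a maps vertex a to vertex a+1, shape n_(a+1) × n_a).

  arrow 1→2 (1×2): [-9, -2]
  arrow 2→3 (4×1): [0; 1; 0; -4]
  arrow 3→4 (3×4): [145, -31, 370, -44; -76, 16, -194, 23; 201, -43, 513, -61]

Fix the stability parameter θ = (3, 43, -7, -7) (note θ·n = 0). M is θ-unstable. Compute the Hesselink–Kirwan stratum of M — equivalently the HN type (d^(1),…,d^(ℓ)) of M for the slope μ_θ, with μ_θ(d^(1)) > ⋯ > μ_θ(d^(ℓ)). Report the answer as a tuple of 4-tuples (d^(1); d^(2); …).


Interval decomposition of M: I[1,1], I[1,4], I[3,3], I[3,4]^2.
HN type (ℓ=3): μ^(1)=29/3; μ^(2)=3; μ^(3)=-7

((0, 1, 1, 1); (2, 0, 0, 0); (0, 0, 3, 2))


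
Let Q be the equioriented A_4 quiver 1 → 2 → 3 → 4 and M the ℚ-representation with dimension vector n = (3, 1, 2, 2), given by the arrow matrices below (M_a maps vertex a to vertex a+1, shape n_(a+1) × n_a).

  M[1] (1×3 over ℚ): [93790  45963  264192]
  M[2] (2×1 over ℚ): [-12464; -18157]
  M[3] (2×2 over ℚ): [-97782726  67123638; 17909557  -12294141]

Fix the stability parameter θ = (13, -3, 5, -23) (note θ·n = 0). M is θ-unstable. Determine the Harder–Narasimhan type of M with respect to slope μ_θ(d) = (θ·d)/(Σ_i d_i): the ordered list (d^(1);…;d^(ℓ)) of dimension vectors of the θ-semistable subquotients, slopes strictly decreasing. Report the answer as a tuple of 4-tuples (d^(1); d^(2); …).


Via rank(M_{q-1}∘⋯∘M_p): M ≅ I[1,1]^2, I[1,4], I[3,3], I[4,4].
μ_θ-semistable layers: μ^(1)=13; μ^(2)=5; μ^(3)=-2; μ^(4)=-23

((2, 0, 0, 0); (0, 0, 1, 0); (1, 1, 1, 1); (0, 0, 0, 1))


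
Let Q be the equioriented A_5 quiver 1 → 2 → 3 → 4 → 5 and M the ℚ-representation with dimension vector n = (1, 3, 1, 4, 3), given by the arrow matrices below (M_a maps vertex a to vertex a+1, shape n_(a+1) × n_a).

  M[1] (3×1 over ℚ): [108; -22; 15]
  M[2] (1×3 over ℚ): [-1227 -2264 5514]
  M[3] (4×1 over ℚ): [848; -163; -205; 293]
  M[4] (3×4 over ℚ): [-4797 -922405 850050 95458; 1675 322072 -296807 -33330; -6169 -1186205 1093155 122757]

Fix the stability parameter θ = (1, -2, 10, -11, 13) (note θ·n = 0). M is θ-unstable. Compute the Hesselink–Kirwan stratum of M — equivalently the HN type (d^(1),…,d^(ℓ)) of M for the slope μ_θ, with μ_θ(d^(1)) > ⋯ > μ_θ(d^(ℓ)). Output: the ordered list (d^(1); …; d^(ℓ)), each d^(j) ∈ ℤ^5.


Via rank(M_{q-1}∘⋯∘M_p): M ≅ I[1,5], I[2,2]^2, I[4,4], I[4,5]^2.
μ_θ-semistable layers: μ^(1)=13; μ^(2)=-1/2; μ^(3)=-2; μ^(4)=-11

((0, 0, 0, 0, 3); (1, 1, 1, 1, 0); (0, 2, 0, 0, 0); (0, 0, 0, 3, 0))


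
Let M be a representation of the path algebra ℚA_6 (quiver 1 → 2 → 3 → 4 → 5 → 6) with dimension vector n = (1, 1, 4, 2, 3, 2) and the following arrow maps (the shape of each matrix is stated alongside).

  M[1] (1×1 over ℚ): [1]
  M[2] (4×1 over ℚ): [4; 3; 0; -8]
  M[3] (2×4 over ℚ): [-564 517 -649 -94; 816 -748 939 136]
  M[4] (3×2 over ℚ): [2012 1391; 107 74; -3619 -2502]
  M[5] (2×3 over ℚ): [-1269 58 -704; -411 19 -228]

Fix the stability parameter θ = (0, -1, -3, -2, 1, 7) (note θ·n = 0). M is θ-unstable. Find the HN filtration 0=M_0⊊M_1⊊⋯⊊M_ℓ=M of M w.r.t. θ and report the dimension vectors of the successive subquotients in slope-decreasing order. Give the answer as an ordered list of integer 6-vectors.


Interval decomposition of M: I[1,6], I[3,3]^2, I[3,6], I[5,5].
HN type (ℓ=5): μ^(1)=7; μ^(2)=1; μ^(3)=-3/2; μ^(4)=-2; μ^(5)=-3

((0, 0, 0, 0, 0, 2); (0, 0, 0, 0, 3, 0); (1, 1, 1, 1, 0, 0); (0, 0, 0, 1, 0, 0); (0, 0, 3, 0, 0, 0))


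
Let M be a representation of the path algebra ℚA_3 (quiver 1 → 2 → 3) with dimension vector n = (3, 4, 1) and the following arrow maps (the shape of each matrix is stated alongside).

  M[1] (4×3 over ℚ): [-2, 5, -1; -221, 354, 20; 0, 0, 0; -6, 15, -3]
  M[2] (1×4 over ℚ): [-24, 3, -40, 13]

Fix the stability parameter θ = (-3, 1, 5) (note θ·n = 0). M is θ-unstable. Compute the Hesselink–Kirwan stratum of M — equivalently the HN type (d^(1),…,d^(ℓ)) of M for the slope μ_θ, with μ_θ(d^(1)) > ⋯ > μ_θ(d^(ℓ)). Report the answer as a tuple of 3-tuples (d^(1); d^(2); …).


Via rank(M_{q-1}∘⋯∘M_p): M ≅ I[1,1], I[1,2], I[1,3], I[2,2]^2.
μ_θ-semistable layers: μ^(1)=5; μ^(2)=1; μ^(3)=-3

((0, 0, 1); (0, 4, 0); (3, 0, 0))


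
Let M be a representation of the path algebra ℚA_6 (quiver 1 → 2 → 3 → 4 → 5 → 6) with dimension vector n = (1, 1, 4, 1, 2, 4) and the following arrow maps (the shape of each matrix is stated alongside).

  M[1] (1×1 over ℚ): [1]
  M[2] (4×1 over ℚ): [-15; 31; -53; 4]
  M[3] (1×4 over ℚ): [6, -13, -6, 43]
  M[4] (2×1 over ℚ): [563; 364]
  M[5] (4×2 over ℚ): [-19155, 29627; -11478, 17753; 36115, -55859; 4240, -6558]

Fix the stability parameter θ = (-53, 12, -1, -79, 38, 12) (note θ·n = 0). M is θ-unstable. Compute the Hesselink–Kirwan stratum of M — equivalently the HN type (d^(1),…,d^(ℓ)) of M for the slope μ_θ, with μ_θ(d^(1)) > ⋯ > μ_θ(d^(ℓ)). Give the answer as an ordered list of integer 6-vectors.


Interval decomposition of M: I[1,6], I[3,3]^3, I[5,6], I[6,6]^2.
HN type (ℓ=5): μ^(1)=25; μ^(2)=12; μ^(3)=-1; μ^(4)=-68/3; μ^(5)=-53

((0, 0, 0, 0, 2, 2); (0, 0, 0, 0, 0, 2); (0, 0, 3, 0, 0, 0); (0, 1, 1, 1, 0, 0); (1, 0, 0, 0, 0, 0))


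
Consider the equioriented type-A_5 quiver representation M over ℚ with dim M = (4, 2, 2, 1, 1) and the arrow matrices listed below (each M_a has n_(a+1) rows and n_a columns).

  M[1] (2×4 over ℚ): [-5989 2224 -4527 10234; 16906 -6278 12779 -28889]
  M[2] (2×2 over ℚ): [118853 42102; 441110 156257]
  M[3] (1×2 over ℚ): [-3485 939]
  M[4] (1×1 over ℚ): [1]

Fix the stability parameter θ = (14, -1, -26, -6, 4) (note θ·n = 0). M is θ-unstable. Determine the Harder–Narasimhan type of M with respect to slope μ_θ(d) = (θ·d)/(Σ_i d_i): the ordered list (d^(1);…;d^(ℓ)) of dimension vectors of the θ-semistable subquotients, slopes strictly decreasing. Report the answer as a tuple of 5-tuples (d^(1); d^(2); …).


Interval decomposition of M: I[1,1]^2, I[1,3], I[1,5].
HN type (ℓ=4): μ^(1)=14; μ^(2)=4; μ^(3)=-13/3; μ^(4)=-19/4

((2, 0, 0, 0, 0); (0, 0, 0, 0, 1); (1, 1, 1, 0, 0); (1, 1, 1, 1, 0))


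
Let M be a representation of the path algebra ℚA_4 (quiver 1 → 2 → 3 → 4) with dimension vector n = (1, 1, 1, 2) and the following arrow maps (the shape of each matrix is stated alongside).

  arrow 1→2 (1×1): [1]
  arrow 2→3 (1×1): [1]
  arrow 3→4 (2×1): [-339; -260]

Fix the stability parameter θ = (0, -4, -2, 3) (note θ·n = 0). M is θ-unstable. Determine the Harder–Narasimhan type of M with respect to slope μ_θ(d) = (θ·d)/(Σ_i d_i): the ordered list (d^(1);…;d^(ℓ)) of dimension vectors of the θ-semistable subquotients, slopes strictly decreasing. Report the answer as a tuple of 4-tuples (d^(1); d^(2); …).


Via rank(M_{q-1}∘⋯∘M_p): M ≅ I[1,4], I[4,4].
μ_θ-semistable layers: μ^(1)=3; μ^(2)=-2

((0, 0, 0, 2); (1, 1, 1, 0))


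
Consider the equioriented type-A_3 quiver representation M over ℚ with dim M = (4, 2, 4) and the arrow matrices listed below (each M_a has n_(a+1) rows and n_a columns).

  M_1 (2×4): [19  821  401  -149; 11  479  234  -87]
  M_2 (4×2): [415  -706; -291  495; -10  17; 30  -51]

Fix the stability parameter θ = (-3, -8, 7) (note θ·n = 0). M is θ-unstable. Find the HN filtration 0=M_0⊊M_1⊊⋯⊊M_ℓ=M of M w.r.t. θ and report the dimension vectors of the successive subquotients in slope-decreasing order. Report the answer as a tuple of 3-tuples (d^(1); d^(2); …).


Via rank(M_{q-1}∘⋯∘M_p): M ≅ I[1,1]^2, I[1,3]^2, I[3,3]^2.
μ_θ-semistable layers: μ^(1)=7; μ^(2)=-3; μ^(3)=-11/2

((0, 0, 4); (2, 0, 0); (2, 2, 0))


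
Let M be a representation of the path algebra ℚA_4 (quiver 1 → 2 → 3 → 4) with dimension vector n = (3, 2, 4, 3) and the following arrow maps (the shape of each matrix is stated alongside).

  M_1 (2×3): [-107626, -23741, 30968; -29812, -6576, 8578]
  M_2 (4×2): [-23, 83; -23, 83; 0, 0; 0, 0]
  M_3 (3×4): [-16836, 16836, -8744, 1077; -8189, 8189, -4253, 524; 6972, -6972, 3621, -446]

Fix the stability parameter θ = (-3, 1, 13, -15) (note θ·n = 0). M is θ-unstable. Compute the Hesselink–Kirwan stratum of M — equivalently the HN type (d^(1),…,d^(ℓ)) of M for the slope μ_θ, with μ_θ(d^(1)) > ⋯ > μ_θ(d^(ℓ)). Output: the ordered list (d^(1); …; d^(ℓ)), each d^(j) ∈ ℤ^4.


Via rank(M_{q-1}∘⋯∘M_p): M ≅ I[1,1], I[1,2], I[1,3], I[3,4]^3.
μ_θ-semistable layers: μ^(1)=13; μ^(2)=1; μ^(3)=-1; μ^(4)=-3

((0, 0, 1, 0); (0, 2, 0, 0); (0, 0, 3, 3); (3, 0, 0, 0))


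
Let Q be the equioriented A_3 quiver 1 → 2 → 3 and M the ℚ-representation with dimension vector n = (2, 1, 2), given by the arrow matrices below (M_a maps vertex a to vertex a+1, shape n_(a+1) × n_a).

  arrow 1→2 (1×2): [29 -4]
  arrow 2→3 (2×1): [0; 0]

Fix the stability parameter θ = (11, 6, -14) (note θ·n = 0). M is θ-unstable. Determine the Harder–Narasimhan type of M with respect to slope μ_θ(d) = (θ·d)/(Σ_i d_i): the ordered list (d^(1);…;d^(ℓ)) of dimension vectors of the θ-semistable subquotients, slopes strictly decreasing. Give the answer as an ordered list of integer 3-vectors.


Interval decomposition of M: I[1,1], I[1,2], I[3,3]^2.
HN type (ℓ=3): μ^(1)=11; μ^(2)=17/2; μ^(3)=-14

((1, 0, 0); (1, 1, 0); (0, 0, 2))


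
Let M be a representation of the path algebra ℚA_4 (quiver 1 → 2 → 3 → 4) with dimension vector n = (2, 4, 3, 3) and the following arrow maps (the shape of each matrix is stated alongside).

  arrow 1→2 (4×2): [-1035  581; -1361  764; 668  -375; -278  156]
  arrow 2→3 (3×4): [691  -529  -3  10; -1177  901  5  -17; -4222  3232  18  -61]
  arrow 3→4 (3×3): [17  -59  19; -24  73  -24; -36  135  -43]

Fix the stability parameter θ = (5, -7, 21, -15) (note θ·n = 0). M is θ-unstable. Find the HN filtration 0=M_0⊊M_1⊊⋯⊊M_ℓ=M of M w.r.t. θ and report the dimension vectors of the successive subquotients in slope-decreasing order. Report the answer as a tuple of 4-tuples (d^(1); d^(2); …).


Interval decomposition of M: I[1,2]^2, I[2,4]^2, I[3,4].
HN type (ℓ=3): μ^(1)=3; μ^(2)=-1; μ^(3)=-7

((0, 0, 3, 3); (2, 2, 0, 0); (0, 2, 0, 0))


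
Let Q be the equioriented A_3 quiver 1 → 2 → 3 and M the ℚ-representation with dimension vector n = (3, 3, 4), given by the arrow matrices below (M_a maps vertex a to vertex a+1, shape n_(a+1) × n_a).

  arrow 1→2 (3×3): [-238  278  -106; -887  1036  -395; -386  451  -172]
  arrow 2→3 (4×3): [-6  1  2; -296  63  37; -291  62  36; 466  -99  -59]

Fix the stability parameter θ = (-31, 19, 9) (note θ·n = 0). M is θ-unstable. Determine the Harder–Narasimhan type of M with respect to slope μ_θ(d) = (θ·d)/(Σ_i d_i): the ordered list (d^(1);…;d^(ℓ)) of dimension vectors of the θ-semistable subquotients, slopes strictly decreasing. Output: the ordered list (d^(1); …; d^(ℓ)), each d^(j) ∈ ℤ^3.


Barcode: M ≅ I[1,1], I[1,3]^2, I[2,3], I[3,3]. HN layers by μ_θ (3 steps, strictly decreasing):
  μ^(1)=14; μ^(2)=9; μ^(3)=-31

((0, 3, 3); (0, 0, 1); (3, 0, 0))


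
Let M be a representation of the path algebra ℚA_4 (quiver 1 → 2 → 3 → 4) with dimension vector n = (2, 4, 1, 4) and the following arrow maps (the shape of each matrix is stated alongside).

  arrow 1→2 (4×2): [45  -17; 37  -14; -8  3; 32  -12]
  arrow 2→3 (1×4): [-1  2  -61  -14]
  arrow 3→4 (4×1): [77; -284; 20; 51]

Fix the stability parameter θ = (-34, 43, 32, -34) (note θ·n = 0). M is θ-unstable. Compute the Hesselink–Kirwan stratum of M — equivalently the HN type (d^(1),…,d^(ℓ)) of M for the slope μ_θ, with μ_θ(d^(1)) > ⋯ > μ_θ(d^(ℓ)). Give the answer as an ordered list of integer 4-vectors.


Via rank(M_{q-1}∘⋯∘M_p): M ≅ I[1,2], I[1,4], I[2,2]^2, I[4,4]^3.
μ_θ-semistable layers: μ^(1)=43; μ^(2)=41/3; μ^(3)=-34

((0, 3, 0, 0); (0, 1, 1, 1); (2, 0, 0, 3))


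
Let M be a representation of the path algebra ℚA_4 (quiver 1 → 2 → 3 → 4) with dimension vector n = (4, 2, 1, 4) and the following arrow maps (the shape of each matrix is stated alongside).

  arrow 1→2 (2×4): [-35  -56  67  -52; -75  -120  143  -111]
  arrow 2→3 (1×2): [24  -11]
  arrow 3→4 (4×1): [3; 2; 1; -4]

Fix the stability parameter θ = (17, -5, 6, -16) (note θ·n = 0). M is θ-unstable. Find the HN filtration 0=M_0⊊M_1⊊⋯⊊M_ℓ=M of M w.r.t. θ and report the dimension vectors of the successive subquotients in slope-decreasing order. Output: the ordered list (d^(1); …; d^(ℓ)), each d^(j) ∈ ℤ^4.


Interval decomposition of M: I[1,1]^2, I[1,2], I[1,4], I[4,4]^3.
HN type (ℓ=4): μ^(1)=17; μ^(2)=6; μ^(3)=1/2; μ^(4)=-16

((2, 0, 0, 0); (1, 1, 0, 0); (1, 1, 1, 1); (0, 0, 0, 3))
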